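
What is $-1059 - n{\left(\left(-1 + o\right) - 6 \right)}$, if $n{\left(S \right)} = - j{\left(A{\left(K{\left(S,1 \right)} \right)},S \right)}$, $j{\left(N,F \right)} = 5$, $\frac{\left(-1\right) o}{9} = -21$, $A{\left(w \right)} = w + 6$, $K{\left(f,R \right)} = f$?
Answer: $-1054$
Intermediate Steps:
$A{\left(w \right)} = 6 + w$
$o = 189$ ($o = \left(-9\right) \left(-21\right) = 189$)
$n{\left(S \right)} = -5$ ($n{\left(S \right)} = \left(-1\right) 5 = -5$)
$-1059 - n{\left(\left(-1 + o\right) - 6 \right)} = -1059 - -5 = -1059 + 5 = -1054$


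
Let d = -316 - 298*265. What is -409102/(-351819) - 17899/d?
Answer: 38733269453/27894321234 ≈ 1.3886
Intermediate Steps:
d = -79286 (d = -316 - 78970 = -79286)
-409102/(-351819) - 17899/d = -409102/(-351819) - 17899/(-79286) = -409102*(-1/351819) - 17899*(-1/79286) = 409102/351819 + 17899/79286 = 38733269453/27894321234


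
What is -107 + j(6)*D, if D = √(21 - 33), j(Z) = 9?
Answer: -107 + 18*I*√3 ≈ -107.0 + 31.177*I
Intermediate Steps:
D = 2*I*√3 (D = √(-12) = 2*I*√3 ≈ 3.4641*I)
-107 + j(6)*D = -107 + 9*(2*I*√3) = -107 + 18*I*√3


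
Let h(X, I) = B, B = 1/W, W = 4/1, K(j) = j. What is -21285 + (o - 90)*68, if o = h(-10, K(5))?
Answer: -27388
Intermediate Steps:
W = 4 (W = 4*1 = 4)
B = 1/4 ≈ 0.25000
h(X, I) = 1/4
o = 1/4 ≈ 0.25000
-21285 + (o - 90)*68 = -21285 + (1/4 - 90)*68 = -21285 - 359/4*68 = -21285 - 6103 = -27388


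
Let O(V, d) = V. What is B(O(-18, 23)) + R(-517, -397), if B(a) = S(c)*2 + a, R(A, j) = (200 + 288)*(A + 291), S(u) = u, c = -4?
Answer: -110314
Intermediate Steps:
R(A, j) = 142008 + 488*A (R(A, j) = 488*(291 + A) = 142008 + 488*A)
B(a) = -8 + a (B(a) = -4*2 + a = -8 + a)
B(O(-18, 23)) + R(-517, -397) = (-8 - 18) + (142008 + 488*(-517)) = -26 + (142008 - 252296) = -26 - 110288 = -110314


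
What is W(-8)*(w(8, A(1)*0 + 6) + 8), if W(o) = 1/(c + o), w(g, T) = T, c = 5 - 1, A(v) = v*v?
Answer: -7/2 ≈ -3.5000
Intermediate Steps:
A(v) = v²
c = 4
W(o) = 1/(4 + o)
W(-8)*(w(8, A(1)*0 + 6) + 8) = ((1²*0 + 6) + 8)/(4 - 8) = ((1*0 + 6) + 8)/(-4) = -((0 + 6) + 8)/4 = -(6 + 8)/4 = -¼*14 = -7/2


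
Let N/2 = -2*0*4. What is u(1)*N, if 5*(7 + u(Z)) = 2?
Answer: 0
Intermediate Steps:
N = 0 (N = 2*(-2*0*4) = 2*(0*4) = 2*0 = 0)
u(Z) = -33/5 (u(Z) = -7 + (⅕)*2 = -7 + ⅖ = -33/5)
u(1)*N = -33/5*0 = 0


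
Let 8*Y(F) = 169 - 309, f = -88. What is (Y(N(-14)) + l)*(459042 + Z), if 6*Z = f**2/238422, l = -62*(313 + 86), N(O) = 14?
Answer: -4064075022801871/357633 ≈ -1.1364e+10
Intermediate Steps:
l = -24738 (l = -62*399 = -24738)
Y(F) = -35/2 (Y(F) = (169 - 309)/8 = (1/8)*(-140) = -35/2)
Z = 1936/357633 (Z = ((-88)**2/238422)/6 = (7744*(1/238422))/6 = (1/6)*(3872/119211) = 1936/357633 ≈ 0.0054134)
(Y(N(-14)) + l)*(459042 + Z) = (-35/2 - 24738)*(459042 + 1936/357633) = -49511/2*164168569522/357633 = -4064075022801871/357633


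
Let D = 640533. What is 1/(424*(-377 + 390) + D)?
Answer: 1/646045 ≈ 1.5479e-6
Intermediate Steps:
1/(424*(-377 + 390) + D) = 1/(424*(-377 + 390) + 640533) = 1/(424*13 + 640533) = 1/(5512 + 640533) = 1/646045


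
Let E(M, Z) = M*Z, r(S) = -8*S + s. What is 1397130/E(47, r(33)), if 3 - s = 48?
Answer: -465710/4841 ≈ -96.201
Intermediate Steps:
s = -45 (s = 3 - 1*48 = 3 - 48 = -45)
r(S) = -45 - 8*S (r(S) = -8*S - 45 = -45 - 8*S)
1397130/E(47, r(33)) = 1397130/((47*(-45 - 8*33))) = 1397130/((47*(-45 - 264))) = 1397130/((47*(-309))) = 1397130/(-14523) = 1397130*(-1/14523) = -465710/4841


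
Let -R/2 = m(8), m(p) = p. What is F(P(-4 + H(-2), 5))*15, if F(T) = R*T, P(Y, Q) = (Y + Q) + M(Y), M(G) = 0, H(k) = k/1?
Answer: 240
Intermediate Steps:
H(k) = k (H(k) = k*1 = k)
R = -16 (R = -2*8 = -16)
P(Y, Q) = Q + Y (P(Y, Q) = (Y + Q) + 0 = (Q + Y) + 0 = Q + Y)
F(T) = -16*T
F(P(-4 + H(-2), 5))*15 = -16*(5 + (-4 - 2))*15 = -16*(5 - 6)*15 = -16*(-1)*15 = 16*15 = 240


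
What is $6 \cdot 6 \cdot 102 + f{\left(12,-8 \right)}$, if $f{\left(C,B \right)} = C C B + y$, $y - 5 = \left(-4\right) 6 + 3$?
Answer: $2504$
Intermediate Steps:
$y = -16$ ($y = 5 + \left(\left(-4\right) 6 + 3\right) = 5 + \left(-24 + 3\right) = 5 - 21 = -16$)
$f{\left(C,B \right)} = -16 + B C^{2}$ ($f{\left(C,B \right)} = C C B - 16 = C^{2} B - 16 = B C^{2} - 16 = -16 + B C^{2}$)
$6 \cdot 6 \cdot 102 + f{\left(12,-8 \right)} = 6 \cdot 6 \cdot 102 - \left(16 + 8 \cdot 12^{2}\right) = 36 \cdot 102 - 1168 = 3672 - 1168 = 2504$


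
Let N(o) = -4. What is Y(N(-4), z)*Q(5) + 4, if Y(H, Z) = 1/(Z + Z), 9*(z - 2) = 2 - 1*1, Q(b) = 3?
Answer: 179/38 ≈ 4.7105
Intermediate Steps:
z = 19/9 (z = 2 + (2 - 1*1)/9 = 2 + (2 - 1)/9 = 2 + (1/9)*1 = 2 + 1/9 = 19/9 ≈ 2.1111)
Y(H, Z) = 1/(2*Z)
Y(N(-4), z)*Q(5) + 4 = (1/(2*(19/9)))*3 + 4 = ((1/2)*(9/19))*3 + 4 = (9/38)*3 + 4 = 27/38 + 4 = 179/38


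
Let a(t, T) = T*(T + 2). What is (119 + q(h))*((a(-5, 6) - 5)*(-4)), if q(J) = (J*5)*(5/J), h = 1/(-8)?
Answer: -24768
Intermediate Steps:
a(t, T) = T*(2 + T)
h = -⅛ (h = 1*(-⅛) = -⅛ ≈ -0.12500)
q(J) = 25 (q(J) = (5*J)*(5/J) = 25)
(119 + q(h))*((a(-5, 6) - 5)*(-4)) = (119 + 25)*((6*(2 + 6) - 5)*(-4)) = 144*((6*8 - 5)*(-4)) = 144*((48 - 5)*(-4)) = 144*(43*(-4)) = 144*(-172) = -24768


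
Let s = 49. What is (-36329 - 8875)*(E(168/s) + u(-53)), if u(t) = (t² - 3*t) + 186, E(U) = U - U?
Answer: -142573416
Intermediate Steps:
E(U) = 0
u(t) = 186 + t² - 3*t
(-36329 - 8875)*(E(168/s) + u(-53)) = (-36329 - 8875)*(0 + (186 + (-53)² - 3*(-53))) = -45204*(0 + (186 + 2809 + 159)) = -45204*(0 + 3154) = -45204*3154 = -142573416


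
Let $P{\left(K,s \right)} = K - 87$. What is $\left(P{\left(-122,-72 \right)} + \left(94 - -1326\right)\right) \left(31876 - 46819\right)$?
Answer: $-18095973$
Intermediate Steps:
$P{\left(K,s \right)} = -87 + K$ ($P{\left(K,s \right)} = K - 87 = -87 + K$)
$\left(P{\left(-122,-72 \right)} + \left(94 - -1326\right)\right) \left(31876 - 46819\right) = \left(\left(-87 - 122\right) + \left(94 - -1326\right)\right) \left(31876 - 46819\right) = \left(-209 + \left(94 + 1326\right)\right) \left(-14943\right) = \left(-209 + 1420\right) \left(-14943\right) = 1211 \left(-14943\right) = -18095973$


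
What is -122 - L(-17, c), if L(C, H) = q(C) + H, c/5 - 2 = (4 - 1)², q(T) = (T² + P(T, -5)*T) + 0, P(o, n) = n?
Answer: -551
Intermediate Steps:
q(T) = T² - 5*T (q(T) = (T² - 5*T) + 0 = T² - 5*T)
c = 55 (c = 10 + 5*(4 - 1)² = 10 + 5*3² = 10 + 5*9 = 10 + 45 = 55)
L(C, H) = H + C*(-5 + C) (L(C, H) = C*(-5 + C) + H = H + C*(-5 + C))
-122 - L(-17, c) = -122 - (55 - 17*(-5 - 17)) = -122 - (55 - 17*(-22)) = -122 - (55 + 374) = -122 - 1*429 = -122 - 429 = -551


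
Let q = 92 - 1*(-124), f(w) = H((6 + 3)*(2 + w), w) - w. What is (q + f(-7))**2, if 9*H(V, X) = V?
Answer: 47524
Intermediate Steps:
H(V, X) = V/9
f(w) = 2 (f(w) = ((6 + 3)*(2 + w))/9 - w = (9*(2 + w))/9 - w = (18 + 9*w)/9 - w = (2 + w) - w = 2)
q = 216 (q = 92 + 124 = 216)
(q + f(-7))**2 = (216 + 2)**2 = 218**2 = 47524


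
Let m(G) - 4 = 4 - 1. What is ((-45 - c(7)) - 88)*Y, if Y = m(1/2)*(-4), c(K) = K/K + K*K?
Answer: 5124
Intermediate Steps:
c(K) = 1 + K**2
m(G) = 7 (m(G) = 4 + (4 - 1) = 4 + 3 = 7)
Y = -28 (Y = 7*(-4) = -28)
((-45 - c(7)) - 88)*Y = ((-45 - (1 + 7**2)) - 88)*(-28) = ((-45 - (1 + 49)) - 88)*(-28) = ((-45 - 1*50) - 88)*(-28) = ((-45 - 50) - 88)*(-28) = (-95 - 88)*(-28) = -183*(-28) = 5124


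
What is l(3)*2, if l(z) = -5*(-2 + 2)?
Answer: 0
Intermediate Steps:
l(z) = 0 (l(z) = -5*0 = 0)
l(3)*2 = 0*2 = 0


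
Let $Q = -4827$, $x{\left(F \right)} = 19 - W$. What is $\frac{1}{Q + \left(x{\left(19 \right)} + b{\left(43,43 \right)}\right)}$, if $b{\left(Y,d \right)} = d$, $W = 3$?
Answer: $- \frac{1}{4768} \approx -0.00020973$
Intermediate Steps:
$x{\left(F \right)} = 16$ ($x{\left(F \right)} = 19 - 3 = 16$)
$\frac{1}{Q + \left(x{\left(19 \right)} + b{\left(43,43 \right)}\right)} = \frac{1}{-4827 + \left(16 + 43\right)} = \frac{1}{-4827 + 59} = \frac{1}{-4768} = - \frac{1}{4768}$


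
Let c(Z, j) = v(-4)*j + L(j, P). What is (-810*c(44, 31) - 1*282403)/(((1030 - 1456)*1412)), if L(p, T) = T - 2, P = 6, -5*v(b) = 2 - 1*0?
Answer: 275599/601512 ≈ 0.45818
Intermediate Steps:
v(b) = -2/5 (v(b) = -(2 - 1*0)/5 = -(2 + 0)/5 = -1/5*2 = -2/5)
L(p, T) = -2 + T
c(Z, j) = 4 - 2*j/5 (c(Z, j) = -2*j/5 + (-2 + 6) = -2*j/5 + 4 = 4 - 2*j/5)
(-810*c(44, 31) - 1*282403)/(((1030 - 1456)*1412)) = (-810*(4 - 2/5*31) - 1*282403)/(((1030 - 1456)*1412)) = (-810*(4 - 62/5) - 282403)/((-426*1412)) = (-810*(-42/5) - 282403)/(-601512) = (6804 - 282403)*(-1/601512) = -275599*(-1/601512) = 275599/601512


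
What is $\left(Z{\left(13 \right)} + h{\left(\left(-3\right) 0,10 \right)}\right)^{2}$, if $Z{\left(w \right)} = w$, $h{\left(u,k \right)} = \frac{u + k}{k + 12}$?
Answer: $\frac{21904}{121} \approx 181.02$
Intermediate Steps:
$h{\left(u,k \right)} = \frac{k + u}{12 + k}$
$\left(Z{\left(13 \right)} + h{\left(\left(-3\right) 0,10 \right)}\right)^{2} = \left(13 + \frac{10 - 0}{12 + 10}\right)^{2} = \left(13 + \frac{10 + 0}{22}\right)^{2} = \left(13 + \frac{1}{22} \cdot 10\right)^{2} = \left(13 + \frac{5}{11}\right)^{2} = \left(\frac{148}{11}\right)^{2} = \frac{21904}{121}$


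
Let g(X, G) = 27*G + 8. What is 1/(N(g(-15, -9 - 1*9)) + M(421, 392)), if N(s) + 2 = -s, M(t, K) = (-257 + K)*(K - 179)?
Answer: 1/29231 ≈ 3.4210e-5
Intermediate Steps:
g(X, G) = 8 + 27*G
M(t, K) = (-257 + K)*(-179 + K)
N(s) = -2 - s
1/(N(g(-15, -9 - 1*9)) + M(421, 392)) = 1/((-2 - (8 + 27*(-9 - 1*9))) + (46003 + 392² - 436*392)) = 1/((-2 - (8 + 27*(-9 - 9))) + (46003 + 153664 - 170912)) = 1/((-2 - (8 + 27*(-18))) + 28755) = 1/((-2 - (8 - 486)) + 28755) = 1/((-2 - 1*(-478)) + 28755) = 1/((-2 + 478) + 28755) = 1/(476 + 28755) = 1/29231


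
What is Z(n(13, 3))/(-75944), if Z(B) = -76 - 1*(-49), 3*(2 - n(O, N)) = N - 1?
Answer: 27/75944 ≈ 0.00035552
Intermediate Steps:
n(O, N) = 7/3 - N/3 (n(O, N) = 2 - (N - 1)/3 = 2 - (-1 + N)/3 = 2 + (⅓ - N/3) = 7/3 - N/3)
Z(B) = -27 (Z(B) = -76 + 49 = -27)
Z(n(13, 3))/(-75944) = -27/(-75944) = -27*(-1/75944) = 27/75944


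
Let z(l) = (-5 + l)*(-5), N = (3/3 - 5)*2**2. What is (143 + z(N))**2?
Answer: 61504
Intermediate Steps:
N = -16 (N = (3*(1/3) - 5)*4 = (1 - 5)*4 = -4*4 = -16)
z(l) = 25 - 5*l
(143 + z(N))**2 = (143 + (25 - 5*(-16)))**2 = (143 + (25 + 80))**2 = (143 + 105)**2 = 248**2 = 61504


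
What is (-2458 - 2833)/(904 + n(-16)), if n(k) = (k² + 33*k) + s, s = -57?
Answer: -5291/575 ≈ -9.2017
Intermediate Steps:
n(k) = -57 + k² + 33*k (n(k) = (k² + 33*k) - 57 = -57 + k² + 33*k)
(-2458 - 2833)/(904 + n(-16)) = (-2458 - 2833)/(904 + (-57 + (-16)² + 33*(-16))) = -5291/(904 + (-57 + 256 - 528)) = -5291/(904 - 329) = -5291/575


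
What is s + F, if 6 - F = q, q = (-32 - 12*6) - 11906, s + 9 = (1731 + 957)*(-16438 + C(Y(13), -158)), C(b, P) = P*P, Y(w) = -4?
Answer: 22929895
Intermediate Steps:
C(b, P) = P**2
s = 22917879 (s = -9 + (1731 + 957)*(-16438 + (-158)**2) = -9 + 2688*(-16438 + 24964) = -9 + 2688*8526 = -9 + 22917888 = 22917879)
q = -12010 (q = (-32 - 72) - 11906 = -104 - 11906 = -12010)
F = 12016 (F = 6 - 1*(-12010) = 6 + 12010 = 12016)
s + F = 22917879 + 12016 = 22929895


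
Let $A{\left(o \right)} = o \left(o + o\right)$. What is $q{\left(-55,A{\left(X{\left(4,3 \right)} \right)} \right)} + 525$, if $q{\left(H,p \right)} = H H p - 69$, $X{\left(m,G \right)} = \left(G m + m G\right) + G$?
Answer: $4410906$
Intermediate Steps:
$X{\left(m,G \right)} = G + 2 G m$ ($X{\left(m,G \right)} = \left(G m + G m\right) + G = 2 G m + G = G + 2 G m$)
$A{\left(o \right)} = 2 o^{2}$ ($A{\left(o \right)} = o 2 o = 2 o^{2}$)
$q{\left(H,p \right)} = -69 + p H^{2}$ ($q{\left(H,p \right)} = H^{2} p - 69 = p H^{2} - 69 = -69 + p H^{2}$)
$q{\left(-55,A{\left(X{\left(4,3 \right)} \right)} \right)} + 525 = \left(-69 + 2 \left(3 \left(1 + 2 \cdot 4\right)\right)^{2} \left(-55\right)^{2}\right) + 525 = \left(-69 + 2 \left(3 \left(1 + 8\right)\right)^{2} \cdot 3025\right) + 525 = \left(-69 + 2 \left(3 \cdot 9\right)^{2} \cdot 3025\right) + 525 = \left(-69 + 2 \cdot 27^{2} \cdot 3025\right) + 525 = \left(-69 + 2 \cdot 729 \cdot 3025\right) + 525 = \left(-69 + 1458 \cdot 3025\right) + 525 = \left(-69 + 4410450\right) + 525 = 4410381 + 525 = 4410906$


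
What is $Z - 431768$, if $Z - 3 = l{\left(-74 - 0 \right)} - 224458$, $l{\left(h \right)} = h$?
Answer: $-656297$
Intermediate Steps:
$Z = -224529$ ($Z = 3 - 224532 = -224529$)
$Z - 431768 = -224529 - 431768 = -656297$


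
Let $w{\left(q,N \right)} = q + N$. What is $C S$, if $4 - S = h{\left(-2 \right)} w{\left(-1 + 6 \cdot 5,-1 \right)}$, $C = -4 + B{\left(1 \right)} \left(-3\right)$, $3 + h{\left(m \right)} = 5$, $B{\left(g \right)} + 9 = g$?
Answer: $-1040$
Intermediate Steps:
$B{\left(g \right)} = -9 + g$
$h{\left(m \right)} = 2$ ($h{\left(m \right)} = -3 + 5 = 2$)
$w{\left(q,N \right)} = N + q$
$C = 20$ ($C = -4 + \left(-9 + 1\right) \left(-3\right) = -4 - -24 = -4 + 24 = 20$)
$S = -52$ ($S = 4 - 2 \left(-1 + \left(-1 + 6 \cdot 5\right)\right) = 4 - 2 \left(-1 + \left(-1 + 30\right)\right) = 4 - 2 \left(-1 + 29\right) = 4 - 2 \cdot 28 = 4 - 56 = -52$)
$C S = 20 \left(-52\right) = -1040$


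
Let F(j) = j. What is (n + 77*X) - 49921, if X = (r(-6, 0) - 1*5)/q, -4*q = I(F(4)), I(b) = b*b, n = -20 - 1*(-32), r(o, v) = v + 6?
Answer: -199713/4 ≈ -49928.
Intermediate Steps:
r(o, v) = 6 + v
n = 12 (n = -20 + 32 = 12)
I(b) = b**2
q = -4 (q = -1/4*4**2 = -1/4*16 = -4)
X = -1/4 (X = ((6 + 0) - 1*5)/(-4) = (6 - 5)*(-1/4) = 1*(-1/4) = -1/4 ≈ -0.25000)
(n + 77*X) - 49921 = (12 + 77*(-1/4)) - 49921 = (12 - 77/4) - 49921 = -29/4 - 49921 = -199713/4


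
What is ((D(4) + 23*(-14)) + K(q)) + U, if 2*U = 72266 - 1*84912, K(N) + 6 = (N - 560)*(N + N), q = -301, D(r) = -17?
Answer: 511654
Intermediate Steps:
K(N) = -6 + 2*N*(-560 + N) (K(N) = -6 + (N - 560)*(N + N) = -6 + (-560 + N)*(2*N) = -6 + 2*N*(-560 + N))
U = -6323 (U = (72266 - 1*84912)/2 = (72266 - 84912)/2 = (½)*(-12646) = -6323)
((D(4) + 23*(-14)) + K(q)) + U = ((-17 + 23*(-14)) + (-6 - 1120*(-301) + 2*(-301)²)) - 6323 = ((-17 - 322) + (-6 + 337120 + 2*90601)) - 6323 = (-339 + (-6 + 337120 + 181202)) - 6323 = (-339 + 518316) - 6323 = 517977 - 6323 = 511654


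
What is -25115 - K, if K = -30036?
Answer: 4921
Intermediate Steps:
-25115 - K = -25115 - 1*(-30036) = -25115 + 30036 = 4921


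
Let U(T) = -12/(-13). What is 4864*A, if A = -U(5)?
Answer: -58368/13 ≈ -4489.8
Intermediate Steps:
U(T) = 12/13 (U(T) = -12*(-1/13) = 12/13)
A = -12/13 (A = -1*12/13 = -12/13 ≈ -0.92308)
4864*A = 4864*(-12/13) = -58368/13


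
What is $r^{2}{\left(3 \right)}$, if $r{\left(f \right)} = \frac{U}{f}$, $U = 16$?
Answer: $\frac{256}{9} \approx 28.444$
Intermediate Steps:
$r{\left(f \right)} = \frac{16}{f}$
$r^{2}{\left(3 \right)} = \left(\frac{16}{3}\right)^{2} = \frac{256}{9}$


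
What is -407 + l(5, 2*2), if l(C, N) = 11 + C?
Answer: -391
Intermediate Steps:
-407 + l(5, 2*2) = -407 + (11 + 5) = -407 + 16 = -391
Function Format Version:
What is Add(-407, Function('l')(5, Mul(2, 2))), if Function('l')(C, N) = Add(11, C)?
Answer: -391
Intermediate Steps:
Add(-407, Function('l')(5, Mul(2, 2))) = Add(-407, Add(11, 5)) = Add(-407, 16) = -391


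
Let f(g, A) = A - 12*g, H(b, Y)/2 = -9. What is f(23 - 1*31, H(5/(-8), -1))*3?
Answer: 234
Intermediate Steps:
H(b, Y) = -18 (H(b, Y) = 2*(-9) = -18)
f(g, A) = A - 12*g
f(23 - 1*31, H(5/(-8), -1))*3 = (-18 - 12*(23 - 1*31))*3 = (-18 - 12*(23 - 31))*3 = (-18 - 12*(-8))*3 = (-18 + 96)*3 = 78*3 = 234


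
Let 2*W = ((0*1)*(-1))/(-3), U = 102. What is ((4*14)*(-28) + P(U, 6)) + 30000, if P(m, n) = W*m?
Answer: 28432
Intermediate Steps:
W = 0 (W = (((0*1)*(-1))/(-3))/2 = ((0*(-1))*(-1/3))/2 = (0*(-1/3))/2 = (1/2)*0 = 0)
P(m, n) = 0 (P(m, n) = 0*m = 0)
((4*14)*(-28) + P(U, 6)) + 30000 = ((4*14)*(-28) + 0) + 30000 = (56*(-28) + 0) + 30000 = (-1568 + 0) + 30000 = -1568 + 30000 = 28432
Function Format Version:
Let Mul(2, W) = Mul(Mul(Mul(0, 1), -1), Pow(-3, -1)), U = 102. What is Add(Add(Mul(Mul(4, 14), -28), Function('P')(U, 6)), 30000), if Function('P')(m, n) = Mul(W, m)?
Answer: 28432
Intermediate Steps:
W = 0 (W = Mul(Rational(1, 2), Mul(Mul(Mul(0, 1), -1), Pow(-3, -1))) = Mul(Rational(1, 2), Mul(Mul(0, -1), Rational(-1, 3))) = Mul(Rational(1, 2), Mul(0, Rational(-1, 3))) = Mul(Rational(1, 2), 0) = 0)
Function('P')(m, n) = 0 (Function('P')(m, n) = Mul(0, m) = 0)
Add(Add(Mul(Mul(4, 14), -28), Function('P')(U, 6)), 30000) = Add(Add(Mul(Mul(4, 14), -28), 0), 30000) = Add(Add(Mul(56, -28), 0), 30000) = Add(Add(-1568, 0), 30000) = Add(-1568, 30000) = 28432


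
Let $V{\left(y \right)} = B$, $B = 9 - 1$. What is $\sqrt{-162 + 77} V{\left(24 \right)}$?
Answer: $8 i \sqrt{85} \approx 73.756 i$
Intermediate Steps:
$B = 8$ ($B = 9 - 1 = 8$)
$V{\left(y \right)} = 8$
$\sqrt{-162 + 77} V{\left(24 \right)} = \sqrt{-162 + 77} \cdot 8 = \sqrt{-85} \cdot 8 = i \sqrt{85} \cdot 8 = 8 i \sqrt{85}$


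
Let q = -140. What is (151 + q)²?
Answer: 121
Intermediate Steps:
(151 + q)² = (151 - 140)² = 11² = 121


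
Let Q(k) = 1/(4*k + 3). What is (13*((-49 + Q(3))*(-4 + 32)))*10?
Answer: -534352/3 ≈ -1.7812e+5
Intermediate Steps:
Q(k) = 1/(3 + 4*k)
(13*((-49 + Q(3))*(-4 + 32)))*10 = (13*((-49 + 1/(3 + 4*3))*(-4 + 32)))*10 = (13*((-49 + 1/(3 + 12))*28))*10 = (13*((-49 + 1/15)*28))*10 = (13*(-734/15*28))*10 = (13*(-20552/15))*10 = -267176/15*10 = -534352/3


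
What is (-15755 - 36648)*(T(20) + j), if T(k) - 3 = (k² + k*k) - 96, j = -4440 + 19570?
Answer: -829906311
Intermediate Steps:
j = 15130
T(k) = -93 + 2*k² (T(k) = 3 + ((k² + k*k) - 96) = 3 + ((k² + k²) - 96) = 3 + (2*k² - 96) = 3 + (-96 + 2*k²) = -93 + 2*k²)
(-15755 - 36648)*(T(20) + j) = (-15755 - 36648)*((-93 + 2*20²) + 15130) = -52403*((-93 + 2*400) + 15130) = -52403*((-93 + 800) + 15130) = -52403*(707 + 15130) = -52403*15837 = -829906311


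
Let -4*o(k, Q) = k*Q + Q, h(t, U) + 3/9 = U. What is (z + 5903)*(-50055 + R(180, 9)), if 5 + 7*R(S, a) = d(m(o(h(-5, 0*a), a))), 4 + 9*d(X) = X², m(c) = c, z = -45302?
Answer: 165660279251/84 ≈ 1.9721e+9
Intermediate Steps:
h(t, U) = -⅓ + U
o(k, Q) = -Q/4 - Q*k/4 (o(k, Q) = -(k*Q + Q)/4 = -(Q*k + Q)/4 = -(Q + Q*k)/4 = -Q/4 - Q*k/4)
d(X) = -4/9 + X²/9
R(S, a) = -7/9 + a²/2268 (R(S, a) = -5/7 + (-4/9 + (-a*(1 + (-⅓ + 0*a))/4)²/9)/7 = -5/7 + (-4/9 + (-a*(1 + (-⅓ + 0))/4)²/9)/7 = -5/7 + (-4/9 + (-a*(1 - ⅓)/4)²/9)/7 = -5/7 + (-4/9 + (-¼*a*⅔)²/9)/7 = -5/7 + (-4/9 + (-a/6)²/9)/7 = -5/7 + (-4/9 + (a²/36)/9)/7 = -5/7 + (-4/9 + a²/324)/7 = -5/7 + (-4/63 + a²/2268) = -7/9 + a²/2268)
(z + 5903)*(-50055 + R(180, 9)) = (-45302 + 5903)*(-50055 + (-7/9 + (1/2268)*9²)) = -39399*(-50055 + (-7/9 + (1/2268)*81)) = -39399*(-50055 + (-7/9 + 1/28)) = -39399*(-50055 - 187/252) = -39399*(-12614047/252) = 165660279251/84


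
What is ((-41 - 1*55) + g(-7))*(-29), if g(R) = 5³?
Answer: -841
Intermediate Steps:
g(R) = 125
((-41 - 1*55) + g(-7))*(-29) = ((-41 - 1*55) + 125)*(-29) = ((-41 - 55) + 125)*(-29) = (-96 + 125)*(-29) = 29*(-29) = -841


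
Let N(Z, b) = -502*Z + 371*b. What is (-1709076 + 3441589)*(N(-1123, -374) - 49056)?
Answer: 651314007168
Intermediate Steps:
(-1709076 + 3441589)*(N(-1123, -374) - 49056) = (-1709076 + 3441589)*((-502*(-1123) + 371*(-374)) - 49056) = 1732513*((563746 - 138754) - 49056) = 1732513*(424992 - 49056) = 1732513*375936 = 651314007168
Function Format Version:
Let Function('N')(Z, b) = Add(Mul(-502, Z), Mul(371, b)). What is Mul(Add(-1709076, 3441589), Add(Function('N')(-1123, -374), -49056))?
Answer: 651314007168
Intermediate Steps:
Mul(Add(-1709076, 3441589), Add(Function('N')(-1123, -374), -49056)) = Mul(Add(-1709076, 3441589), Add(Add(Mul(-502, -1123), Mul(371, -374)), -49056)) = Mul(1732513, Add(Add(563746, -138754), -49056)) = Mul(1732513, Add(424992, -49056)) = Mul(1732513, 375936) = 651314007168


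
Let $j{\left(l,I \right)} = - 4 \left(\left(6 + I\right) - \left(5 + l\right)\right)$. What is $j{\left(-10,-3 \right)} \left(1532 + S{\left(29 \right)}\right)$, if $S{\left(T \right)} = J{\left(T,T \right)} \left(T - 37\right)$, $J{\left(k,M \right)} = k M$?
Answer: $166272$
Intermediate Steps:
$J{\left(k,M \right)} = M k$
$S{\left(T \right)} = T^{2} \left(-37 + T\right)$ ($S{\left(T \right)} = T T \left(T - 37\right) = T^{2} \left(-37 + T\right)$)
$j{\left(l,I \right)} = -4 - 4 I + 4 l$ ($j{\left(l,I \right)} = - 4 \left(1 + I - l\right) = -4 - 4 I + 4 l$)
$j{\left(-10,-3 \right)} \left(1532 + S{\left(29 \right)}\right) = \left(-4 - -12 + 4 \left(-10\right)\right) \left(1532 + 29^{2} \left(-37 + 29\right)\right) = \left(-4 + 12 - 40\right) \left(1532 + 841 \left(-8\right)\right) = - 32 \left(1532 - 6728\right) = \left(-32\right) \left(-5196\right) = 166272$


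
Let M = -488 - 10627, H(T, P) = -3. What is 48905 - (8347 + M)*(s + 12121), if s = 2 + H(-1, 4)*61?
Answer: 33098825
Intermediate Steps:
s = -181 (s = 2 - 3*61 = 2 - 183 = -181)
M = -11115
48905 - (8347 + M)*(s + 12121) = 48905 - (8347 - 11115)*(-181 + 12121) = 48905 - (-2768)*11940 = 48905 - 1*(-33049920) = 48905 + 33049920 = 33098825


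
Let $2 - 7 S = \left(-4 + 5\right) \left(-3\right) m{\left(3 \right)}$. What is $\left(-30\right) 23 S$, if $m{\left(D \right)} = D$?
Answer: $- \frac{7590}{7} \approx -1084.3$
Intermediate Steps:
$S = \frac{11}{7}$ ($S = \frac{2}{7} - \frac{\left(-4 + 5\right) \left(-3\right) 3}{7} = \frac{2}{7} - \frac{1 \left(-3\right) 3}{7} = \frac{2}{7} - \frac{\left(-3\right) 3}{7} = \frac{2}{7} - - \frac{9}{7} = \frac{2}{7} + \frac{9}{7} = \frac{11}{7} \approx 1.5714$)
$\left(-30\right) 23 S = \left(-30\right) 23 \cdot \frac{11}{7} = \left(-690\right) \frac{11}{7} = - \frac{7590}{7}$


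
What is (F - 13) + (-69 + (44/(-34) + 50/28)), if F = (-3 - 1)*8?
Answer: -27015/238 ≈ -113.51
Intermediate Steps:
F = -32 (F = -4*8 = -32)
(F - 13) + (-69 + (44/(-34) + 50/28)) = (-32 - 13) + (-69 + (44/(-34) + 50/28)) = -45 + (-69 + (44*(-1/34) + 50*(1/28))) = -45 + (-69 + (-22/17 + 25/14)) = -45 + (-69 + 117/238) = -45 - 16305/238 = -27015/238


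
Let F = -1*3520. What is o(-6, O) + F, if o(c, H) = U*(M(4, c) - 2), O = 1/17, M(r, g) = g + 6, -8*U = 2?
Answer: -7039/2 ≈ -3519.5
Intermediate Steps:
U = -¼ (U = -⅛*2 = -¼ ≈ -0.25000)
M(r, g) = 6 + g
O = 1/17 ≈ 0.058824
F = -3520
o(c, H) = -1 - c/4 (o(c, H) = -((6 + c) - 2)/4 = -(4 + c)/4 = -1 - c/4)
o(-6, O) + F = (-1 - ¼*(-6)) - 3520 = (-1 + 3/2) - 3520 = ½ - 3520 = -7039/2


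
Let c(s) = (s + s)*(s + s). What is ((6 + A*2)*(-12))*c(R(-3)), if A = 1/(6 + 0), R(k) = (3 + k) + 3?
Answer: -2736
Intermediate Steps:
R(k) = 6 + k
c(s) = 4*s² (c(s) = (2*s)*(2*s) = 4*s²)
A = ⅙ (A = 1/6 = ⅙ ≈ 0.16667)
((6 + A*2)*(-12))*c(R(-3)) = ((6 + (⅙)*2)*(-12))*(4*(6 - 3)²) = ((6 + ⅓)*(-12))*(4*3²) = ((19/3)*(-12))*(4*9) = -76*36 = -2736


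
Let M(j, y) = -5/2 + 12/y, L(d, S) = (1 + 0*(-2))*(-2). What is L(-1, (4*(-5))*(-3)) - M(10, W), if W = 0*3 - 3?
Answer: 9/2 ≈ 4.5000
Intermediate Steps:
L(d, S) = -2 (L(d, S) = (1 + 0)*(-2) = 1*(-2) = -2)
W = -3 (W = 0 - 3 = -3)
M(j, y) = -5/2 + 12/y (M(j, y) = -5*1/2 + 12/y = -5/2 + 12/y)
L(-1, (4*(-5))*(-3)) - M(10, W) = -2 - (-5/2 + 12/(-3)) = -2 - (-5/2 + 12*(-1/3)) = -2 - (-5/2 - 4) = -2 - 1*(-13/2) = -2 + 13/2 = 9/2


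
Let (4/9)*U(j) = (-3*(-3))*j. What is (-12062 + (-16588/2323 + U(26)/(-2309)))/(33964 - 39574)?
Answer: 43158509857/20060638180 ≈ 2.1514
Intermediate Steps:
U(j) = 81*j/4 (U(j) = 9*((-3*(-3))*j)/4 = 9*(9*j)/4 = 81*j/4)
(-12062 + (-16588/2323 + U(26)/(-2309)))/(33964 - 39574) = (-12062 + (-16588/2323 + ((81/4)*26)/(-2309)))/(33964 - 39574) = (-12062 + (-16588*1/2323 + (1053/2)*(-1/2309)))/(-5610) = (-12062 + (-16588/2323 - 1053/4618))*(-1/5610) = (-12062 - 79049503/10727614)*(-1/5610) = -129475529571/10727614*(-1/5610) = 43158509857/20060638180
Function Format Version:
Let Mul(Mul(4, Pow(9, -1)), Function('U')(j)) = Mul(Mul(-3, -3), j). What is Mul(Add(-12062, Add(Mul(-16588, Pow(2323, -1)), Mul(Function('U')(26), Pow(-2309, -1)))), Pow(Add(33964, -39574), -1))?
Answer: Rational(43158509857, 20060638180) ≈ 2.1514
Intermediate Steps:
Function('U')(j) = Mul(Rational(81, 4), j) (Function('U')(j) = Mul(Rational(9, 4), Mul(Mul(-3, -3), j)) = Mul(Rational(9, 4), Mul(9, j)) = Mul(Rational(81, 4), j))
Mul(Add(-12062, Add(Mul(-16588, Pow(2323, -1)), Mul(Function('U')(26), Pow(-2309, -1)))), Pow(Add(33964, -39574), -1)) = Mul(Add(-12062, Add(Mul(-16588, Pow(2323, -1)), Mul(Mul(Rational(81, 4), 26), Pow(-2309, -1)))), Pow(Add(33964, -39574), -1)) = Mul(Add(-12062, Add(Mul(-16588, Rational(1, 2323)), Mul(Rational(1053, 2), Rational(-1, 2309)))), Pow(-5610, -1)) = Mul(Add(-12062, Add(Rational(-16588, 2323), Rational(-1053, 4618))), Rational(-1, 5610)) = Mul(Add(-12062, Rational(-79049503, 10727614)), Rational(-1, 5610)) = Mul(Rational(-129475529571, 10727614), Rational(-1, 5610)) = Rational(43158509857, 20060638180)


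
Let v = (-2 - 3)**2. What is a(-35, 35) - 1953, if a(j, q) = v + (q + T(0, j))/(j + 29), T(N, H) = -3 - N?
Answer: -5800/3 ≈ -1933.3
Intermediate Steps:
v = 25 (v = (-5)**2 = 25)
a(j, q) = 25 + (-3 + q)/(29 + j) (a(j, q) = 25 + (q + (-3 - 1*0))/(j + 29) = 25 + (q + (-3 + 0))/(29 + j) = 25 + (q - 3)/(29 + j) = 25 + (-3 + q)/(29 + j))
a(-35, 35) - 1953 = (722 + 35 + 25*(-35))/(29 - 35) - 1953 = (722 + 35 - 875)/(-6) - 1953 = -1/6*(-118) - 1953 = 59/3 - 1953 = -5800/3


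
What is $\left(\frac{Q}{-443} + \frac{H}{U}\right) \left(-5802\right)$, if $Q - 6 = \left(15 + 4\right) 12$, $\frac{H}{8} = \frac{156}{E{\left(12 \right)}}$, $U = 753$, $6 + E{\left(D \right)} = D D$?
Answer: $\frac{7659610868}{2557439} \approx 2995.0$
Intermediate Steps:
$E{\left(D \right)} = -6 + D^{2}$ ($E{\left(D \right)} = -6 + D D = -6 + D^{2}$)
$H = \frac{208}{23}$ ($H = 8 \frac{156}{-6 + 12^{2}} = 8 \frac{156}{-6 + 144} = 8 \cdot \frac{156}{138} = 8 \cdot 156 \cdot \frac{1}{138} = 8 \cdot \frac{26}{23} = \frac{208}{23} \approx 9.0435$)
$Q = 234$ ($Q = 6 + \left(15 + 4\right) 12 = 6 + 19 \cdot 12 = 6 + 228 = 234$)
$\left(\frac{Q}{-443} + \frac{H}{U}\right) \left(-5802\right) = \left(\frac{234}{-443} + \frac{208}{23 \cdot 753}\right) \left(-5802\right) = \left(234 \left(- \frac{1}{443}\right) + \frac{208}{23} \cdot \frac{1}{753}\right) \left(-5802\right) = \left(- \frac{234}{443} + \frac{208}{17319}\right) \left(-5802\right) = \left(- \frac{3960502}{7672317}\right) \left(-5802\right) = \frac{7659610868}{2557439}$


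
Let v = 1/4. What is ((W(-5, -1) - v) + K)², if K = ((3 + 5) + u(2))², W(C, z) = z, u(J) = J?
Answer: 156025/16 ≈ 9751.6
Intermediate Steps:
v = ¼ ≈ 0.25000
K = 100 (K = ((3 + 5) + 2)² = (8 + 2)² = 10² = 100)
((W(-5, -1) - v) + K)² = ((-1 - 1*¼) + 100)² = ((-1 - ¼) + 100)² = (-5/4 + 100)² = (395/4)² = 156025/16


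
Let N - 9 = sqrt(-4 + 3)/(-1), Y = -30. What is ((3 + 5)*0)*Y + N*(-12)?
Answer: -108 + 12*I ≈ -108.0 + 12.0*I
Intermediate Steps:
N = 9 - I (N = 9 + sqrt(-4 + 3)/(-1) = 9 + sqrt(-1)*(-1) = 9 + I*(-1) = 9 - I ≈ 9.0 - 1.0*I)
((3 + 5)*0)*Y + N*(-12) = ((3 + 5)*0)*(-30) + (9 - I)*(-12) = (8*0)*(-30) + (-108 + 12*I) = 0*(-30) + (-108 + 12*I) = 0 + (-108 + 12*I) = -108 + 12*I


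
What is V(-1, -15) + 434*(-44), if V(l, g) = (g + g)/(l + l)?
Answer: -19081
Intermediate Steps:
V(l, g) = g/l (V(l, g) = (2*g)/((2*l)) = (2*g)*(1/(2*l)) = g/l)
V(-1, -15) + 434*(-44) = -15/(-1) + 434*(-44) = -15*(-1) - 19096 = 15 - 19096 = -19081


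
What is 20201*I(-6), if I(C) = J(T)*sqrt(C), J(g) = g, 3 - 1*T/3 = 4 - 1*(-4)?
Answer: -303015*I*sqrt(6) ≈ -7.4223e+5*I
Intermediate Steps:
T = -15 (T = 9 - 3*(4 - 1*(-4)) = 9 - 3*(4 + 4) = 9 - 3*8 = 9 - 24 = -15)
I(C) = -15*sqrt(C)
20201*I(-6) = 20201*(-15*I*sqrt(6)) = -303015*I*sqrt(6)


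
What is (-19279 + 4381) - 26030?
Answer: -40928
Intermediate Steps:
(-19279 + 4381) - 26030 = -14898 - 26030 = -40928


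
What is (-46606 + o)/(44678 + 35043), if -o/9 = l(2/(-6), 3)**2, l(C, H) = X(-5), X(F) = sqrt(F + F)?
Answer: -1604/2749 ≈ -0.58348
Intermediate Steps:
X(F) = sqrt(2)*sqrt(F) (X(F) = sqrt(2*F) = sqrt(2)*sqrt(F))
l(C, H) = I*sqrt(10) (l(C, H) = sqrt(2)*sqrt(-5) = sqrt(2)*(I*sqrt(5)) = I*sqrt(10))
o = 90 (o = -9*(I*sqrt(10))**2 = -9*(-10) = 90)
(-46606 + o)/(44678 + 35043) = (-46606 + 90)/(44678 + 35043) = -46516/79721 = -46516*1/79721 = -1604/2749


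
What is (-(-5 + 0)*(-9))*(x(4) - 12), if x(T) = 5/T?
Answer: 1935/4 ≈ 483.75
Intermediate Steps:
(-(-5 + 0)*(-9))*(x(4) - 12) = (-(-5 + 0)*(-9))*(5/4 - 12) = (-1*(-5)*(-9))*(5*(¼) - 12) = (5*(-9))*(5/4 - 12) = -45*(-43/4) = 1935/4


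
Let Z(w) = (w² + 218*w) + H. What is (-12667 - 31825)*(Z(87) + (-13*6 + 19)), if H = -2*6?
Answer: -1177436288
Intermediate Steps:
H = -12
Z(w) = -12 + w² + 218*w (Z(w) = (w² + 218*w) - 12 = -12 + w² + 218*w)
(-12667 - 31825)*(Z(87) + (-13*6 + 19)) = (-12667 - 31825)*((-12 + 87² + 218*87) + (-13*6 + 19)) = -44492*((-12 + 7569 + 18966) + (-78 + 19)) = -44492*(26523 - 59) = -44492*26464 = -1177436288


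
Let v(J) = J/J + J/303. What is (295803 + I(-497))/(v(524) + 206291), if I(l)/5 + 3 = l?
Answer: 88870809/62507000 ≈ 1.4218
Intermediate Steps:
v(J) = 1 + J/303 (v(J) = 1 + J*(1/303) = 1 + J/303)
I(l) = -15 + 5*l
(295803 + I(-497))/(v(524) + 206291) = (295803 + (-15 + 5*(-497)))/((1 + (1/303)*524) + 206291) = (295803 + (-15 - 2485))/((1 + 524/303) + 206291) = (295803 - 2500)/(827/303 + 206291) = 293303/(62507000/303) = 293303*(303/62507000) = 88870809/62507000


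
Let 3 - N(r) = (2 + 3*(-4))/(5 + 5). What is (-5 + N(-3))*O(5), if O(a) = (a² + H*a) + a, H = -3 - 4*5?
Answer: 85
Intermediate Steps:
H = -23 (H = -3 - 20 = -23)
O(a) = a² - 22*a (O(a) = (a² - 23*a) + a = a² - 22*a)
N(r) = 4 (N(r) = 3 - (2 + 3*(-4))/(5 + 5) = 3 - (2 - 12)/10 = 3 - (-10)/10 = 3 - 1*(-1) = 3 + 1 = 4)
(-5 + N(-3))*O(5) = (-5 + 4)*(5*(-22 + 5)) = -5*(-17) = -1*(-85) = 85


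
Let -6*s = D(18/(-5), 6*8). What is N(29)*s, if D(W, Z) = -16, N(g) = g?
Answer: 232/3 ≈ 77.333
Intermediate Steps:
s = 8/3 (s = -⅙*(-16) = 8/3 ≈ 2.6667)
N(29)*s = 29*(8/3) = 232/3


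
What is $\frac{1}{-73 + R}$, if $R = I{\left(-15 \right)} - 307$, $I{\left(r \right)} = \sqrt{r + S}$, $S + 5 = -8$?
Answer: $- \frac{95}{36107} - \frac{i \sqrt{7}}{72214} \approx -0.0026311 - 3.6638 \cdot 10^{-5} i$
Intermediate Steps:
$S = -13$ ($S = -5 - 8 = -13$)
$I{\left(r \right)} = \sqrt{-13 + r}$ ($I{\left(r \right)} = \sqrt{r - 13} = \sqrt{-13 + r}$)
$R = -307 + 2 i \sqrt{7}$ ($R = \sqrt{-13 - 15} - 307 = \sqrt{-28} - 307 = 2 i \sqrt{7} - 307 = -307 + 2 i \sqrt{7} \approx -307.0 + 5.2915 i$)
$\frac{1}{-73 + R} = \frac{1}{-73 - \left(307 - 2 i \sqrt{7}\right)} = \frac{1}{-380 + 2 i \sqrt{7}}$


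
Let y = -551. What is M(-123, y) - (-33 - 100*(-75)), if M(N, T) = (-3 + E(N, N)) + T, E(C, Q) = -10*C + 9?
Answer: -6782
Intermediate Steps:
E(C, Q) = 9 - 10*C
M(N, T) = 6 + T - 10*N (M(N, T) = (-3 + (9 - 10*N)) + T = (6 - 10*N) + T = 6 + T - 10*N)
M(-123, y) - (-33 - 100*(-75)) = (6 - 551 - 10*(-123)) - (-33 - 100*(-75)) = (6 - 551 + 1230) - (-33 + 7500) = 685 - 1*7467 = 685 - 7467 = -6782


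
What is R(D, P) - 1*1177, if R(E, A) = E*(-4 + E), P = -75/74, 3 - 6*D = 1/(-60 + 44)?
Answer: -10863647/9216 ≈ -1178.8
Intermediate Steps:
D = 49/96 (D = ½ - 1/(6*(-60 + 44)) = ½ - ⅙/(-16) = ½ - ⅙*(-1/16) = ½ + 1/96 = 49/96 ≈ 0.51042)
P = -75/74 (P = -75*1/74 = -75/74 ≈ -1.0135)
R(D, P) - 1*1177 = 49*(-4 + 49/96)/96 - 1*1177 = (49/96)*(-335/96) - 1177 = -16415/9216 - 1177 = -10863647/9216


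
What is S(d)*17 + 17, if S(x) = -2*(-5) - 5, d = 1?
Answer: 102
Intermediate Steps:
S(x) = 5 (S(x) = 10 - 5 = 5)
S(d)*17 + 17 = 5*17 + 17 = 85 + 17 = 102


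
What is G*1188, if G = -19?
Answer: -22572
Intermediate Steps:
G*1188 = -19*1188 = -22572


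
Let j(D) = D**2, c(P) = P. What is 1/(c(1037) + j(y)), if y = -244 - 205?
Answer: 1/202638 ≈ 4.9349e-6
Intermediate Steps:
y = -449
1/(c(1037) + j(y)) = 1/(1037 + (-449)**2) = 1/(1037 + 201601) = 1/202638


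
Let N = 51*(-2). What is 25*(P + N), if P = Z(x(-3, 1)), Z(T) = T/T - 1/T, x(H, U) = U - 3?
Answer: -5025/2 ≈ -2512.5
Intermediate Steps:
N = -102
x(H, U) = -3 + U
Z(T) = 1 - 1/T
P = 3/2 (P = (-1 + (-3 + 1))/(-3 + 1) = (-1 - 2)/(-2) = -½*(-3) = 3/2 ≈ 1.5000)
25*(P + N) = 25*(3/2 - 102) = 25*(-201/2) = -5025/2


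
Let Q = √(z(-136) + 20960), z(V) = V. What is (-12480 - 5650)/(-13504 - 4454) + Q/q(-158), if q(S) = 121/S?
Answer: 9065/8979 - 316*√5206/121 ≈ -187.42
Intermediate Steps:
Q = 2*√5206 (Q = √(-136 + 20960) = √20824 = 2*√5206 ≈ 144.31)
(-12480 - 5650)/(-13504 - 4454) + Q/q(-158) = (-12480 - 5650)/(-13504 - 4454) + (2*√5206)/((121/(-158))) = -18130/(-17958) + (2*√5206)/((121*(-1/158))) = -18130*(-1/17958) + (2*√5206)/(-121/158) = 9065/8979 + (2*√5206)*(-158/121) = 9065/8979 - 316*√5206/121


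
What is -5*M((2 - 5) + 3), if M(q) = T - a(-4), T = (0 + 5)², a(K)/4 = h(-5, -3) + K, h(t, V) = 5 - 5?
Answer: -205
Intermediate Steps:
h(t, V) = 0
a(K) = 4*K (a(K) = 4*(0 + K) = 4*K)
T = 25 (T = 5² = 25)
M(q) = 41 (M(q) = 25 - 4*(-4) = 25 - 1*(-16) = 25 + 16 = 41)
-5*M((2 - 5) + 3) = -5*41 = -205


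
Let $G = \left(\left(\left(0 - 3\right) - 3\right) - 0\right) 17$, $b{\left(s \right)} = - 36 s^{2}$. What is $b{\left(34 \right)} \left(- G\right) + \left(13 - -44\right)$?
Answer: $-4244775$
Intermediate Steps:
$G = -102$ ($G = \left(\left(-3 - 3\right) + 0\right) 17 = \left(-6 + 0\right) 17 = \left(-6\right) 17 = -102$)
$b{\left(34 \right)} \left(- G\right) + \left(13 - -44\right) = - 36 \cdot 34^{2} \left(\left(-1\right) \left(-102\right)\right) + \left(13 - -44\right) = \left(-36\right) 1156 \cdot 102 + \left(13 + 44\right) = \left(-41616\right) 102 + 57 = -4244832 + 57 = -4244775$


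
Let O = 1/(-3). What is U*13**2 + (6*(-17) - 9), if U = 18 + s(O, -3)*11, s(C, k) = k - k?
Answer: 2931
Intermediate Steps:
O = -1/3 ≈ -0.33333
s(C, k) = 0
U = 18 (U = 18 + 0*11 = 18 + 0 = 18)
U*13**2 + (6*(-17) - 9) = 18*13**2 + (6*(-17) - 9) = 18*169 + (-102 - 9) = 3042 - 111 = 2931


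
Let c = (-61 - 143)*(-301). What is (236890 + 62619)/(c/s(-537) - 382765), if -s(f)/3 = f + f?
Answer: -160836333/205534571 ≈ -0.78253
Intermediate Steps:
c = 61404 (c = -204*(-301) = 61404)
s(f) = -6*f (s(f) = -3*(f + f) = -6*f)
(236890 + 62619)/(c/s(-537) - 382765) = (236890 + 62619)/(61404/((-6*(-537))) - 382765) = 299509/(61404/3222 - 382765) = 299509/(61404*(1/3222) - 382765) = 299509/(10234/537 - 382765) = 299509/(-205534571/537) = 299509*(-537/205534571) = -160836333/205534571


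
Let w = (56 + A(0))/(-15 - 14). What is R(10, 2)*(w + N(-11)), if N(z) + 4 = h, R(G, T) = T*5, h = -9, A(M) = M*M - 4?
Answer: -4290/29 ≈ -147.93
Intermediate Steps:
A(M) = -4 + M² (A(M) = M² - 4 = -4 + M²)
R(G, T) = 5*T
N(z) = -13 (N(z) = -4 - 9 = -13)
w = -52/29 (w = (56 + (-4 + 0²))/(-15 - 14) = (56 + (-4 + 0))/(-29) = (56 - 4)*(-1/29) = 52*(-1/29) = -52/29 ≈ -1.7931)
R(10, 2)*(w + N(-11)) = (5*2)*(-52/29 - 13) = 10*(-429/29) = -4290/29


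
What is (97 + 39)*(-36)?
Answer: -4896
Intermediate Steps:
(97 + 39)*(-36) = 136*(-36) = -4896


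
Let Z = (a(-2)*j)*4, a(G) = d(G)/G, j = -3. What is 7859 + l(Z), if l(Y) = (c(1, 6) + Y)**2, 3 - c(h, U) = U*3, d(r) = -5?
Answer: 9884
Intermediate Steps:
a(G) = -5/G
Z = -30 (Z = (-5/(-2)*(-3))*4 = (-5*(-1/2)*(-3))*4 = ((5/2)*(-3))*4 = -15/2*4 = -30)
c(h, U) = 3 - 3*U (c(h, U) = 3 - U*3 = 3 - 3*U)
l(Y) = (-15 + Y)**2 (l(Y) = ((3 - 3*6) + Y)**2 = ((3 - 18) + Y)**2 = (-15 + Y)**2)
7859 + l(Z) = 7859 + (-15 - 30)**2 = 7859 + (-45)**2 = 7859 + 2025 = 9884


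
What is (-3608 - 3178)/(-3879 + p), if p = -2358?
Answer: 754/693 ≈ 1.0880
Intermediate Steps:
(-3608 - 3178)/(-3879 + p) = (-3608 - 3178)/(-3879 - 2358) = -6786/(-6237) = -6786*(-1/6237) = 754/693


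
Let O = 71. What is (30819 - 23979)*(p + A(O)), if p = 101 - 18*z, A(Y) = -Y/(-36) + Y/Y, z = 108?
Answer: -12585790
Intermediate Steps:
A(Y) = 1 + Y/36 (A(Y) = -Y*(-1/36) + 1 = Y/36 + 1 = 1 + Y/36)
p = -1843 (p = 101 - 18*108 = 101 - 1944 = -1843)
(30819 - 23979)*(p + A(O)) = (30819 - 23979)*(-1843 + (1 + (1/36)*71)) = 6840*(-1843 + (1 + 71/36)) = 6840*(-1843 + 107/36) = 6840*(-66241/36) = -12585790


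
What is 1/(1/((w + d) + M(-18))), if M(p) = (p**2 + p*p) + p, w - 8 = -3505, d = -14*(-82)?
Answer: -1719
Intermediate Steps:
d = 1148
w = -3497 (w = 8 - 3505 = -3497)
M(p) = p + 2*p**2 (M(p) = (p**2 + p**2) + p = 2*p**2 + p = p + 2*p**2)
1/(1/((w + d) + M(-18))) = 1/(1/((-3497 + 1148) - 18*(1 + 2*(-18)))) = 1/(1/(-2349 - 18*(1 - 36))) = 1/(1/(-2349 - 18*(-35))) = 1/(1/(-2349 + 630)) = 1/(1/(-1719)) = 1/(-1/1719) = -1719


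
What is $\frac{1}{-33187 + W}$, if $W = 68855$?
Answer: $\frac{1}{35668} \approx 2.8036 \cdot 10^{-5}$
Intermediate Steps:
$\frac{1}{-33187 + W} = \frac{1}{-33187 + 68855} = \frac{1}{35668}$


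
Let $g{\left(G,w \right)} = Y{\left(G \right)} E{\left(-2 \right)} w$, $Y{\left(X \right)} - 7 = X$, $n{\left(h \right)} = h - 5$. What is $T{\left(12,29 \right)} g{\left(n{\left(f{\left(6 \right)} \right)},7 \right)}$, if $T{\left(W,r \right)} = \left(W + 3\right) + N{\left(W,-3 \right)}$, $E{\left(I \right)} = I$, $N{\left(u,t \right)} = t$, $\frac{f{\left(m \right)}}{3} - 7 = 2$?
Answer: $-4872$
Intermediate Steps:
$f{\left(m \right)} = 27$ ($f{\left(m \right)} = 21 + 3 \cdot 2 = 21 + 6 = 27$)
$n{\left(h \right)} = -5 + h$ ($n{\left(h \right)} = h - 5 = -5 + h$)
$T{\left(W,r \right)} = W$ ($T{\left(W,r \right)} = \left(W + 3\right) - 3 = \left(3 + W\right) - 3 = W$)
$Y{\left(X \right)} = 7 + X$
$g{\left(G,w \right)} = w \left(-14 - 2 G\right)$ ($g{\left(G,w \right)} = \left(7 + G\right) \left(-2\right) w = \left(-14 - 2 G\right) w = w \left(-14 - 2 G\right)$)
$T{\left(12,29 \right)} g{\left(n{\left(f{\left(6 \right)} \right)},7 \right)} = 12 \left(\left(-2\right) 7 \left(7 + \left(-5 + 27\right)\right)\right) = 12 \left(\left(-2\right) 7 \left(7 + 22\right)\right) = 12 \left(\left(-2\right) 7 \cdot 29\right) = 12 \left(-406\right) = -4872$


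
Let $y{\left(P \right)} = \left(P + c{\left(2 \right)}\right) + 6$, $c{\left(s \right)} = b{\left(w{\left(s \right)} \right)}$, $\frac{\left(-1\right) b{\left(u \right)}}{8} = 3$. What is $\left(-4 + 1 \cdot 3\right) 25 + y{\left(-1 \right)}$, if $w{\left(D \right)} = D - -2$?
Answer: $-44$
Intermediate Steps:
$w{\left(D \right)} = 2 + D$ ($w{\left(D \right)} = D + 2 = 2 + D$)
$b{\left(u \right)} = -24$ ($b{\left(u \right)} = \left(-8\right) 3 = -24$)
$c{\left(s \right)} = -24$
$y{\left(P \right)} = -18 + P$ ($y{\left(P \right)} = \left(P - 24\right) + 6 = \left(-24 + P\right) + 6 = -18 + P$)
$\left(-4 + 1 \cdot 3\right) 25 + y{\left(-1 \right)} = \left(-4 + 1 \cdot 3\right) 25 - 19 = \left(-4 + 3\right) 25 - 19 = \left(-1\right) 25 - 19 = -25 - 19 = -44$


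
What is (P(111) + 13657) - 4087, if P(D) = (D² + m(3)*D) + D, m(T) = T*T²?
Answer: 24999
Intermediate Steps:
m(T) = T³
P(D) = D² + 28*D (P(D) = (D² + 3³*D) + D = (D² + 27*D) + D = D² + 28*D)
(P(111) + 13657) - 4087 = (111*(28 + 111) + 13657) - 4087 = (111*139 + 13657) - 4087 = (15429 + 13657) - 4087 = 29086 - 4087 = 24999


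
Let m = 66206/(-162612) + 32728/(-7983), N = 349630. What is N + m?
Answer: 8404812952249/24039474 ≈ 3.4963e+5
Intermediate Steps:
m = -108342371/24039474 (m = 66206*(-1/162612) + 32728*(-1/7983) = -33103/81306 - 32728/7983 = -108342371/24039474 ≈ -4.5069)
N + m = 349630 - 108342371/24039474 = 8404812952249/24039474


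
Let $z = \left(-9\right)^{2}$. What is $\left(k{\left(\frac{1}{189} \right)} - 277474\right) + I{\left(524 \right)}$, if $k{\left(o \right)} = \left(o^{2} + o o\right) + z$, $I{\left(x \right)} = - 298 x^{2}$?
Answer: $- \frac{2932731285559}{35721} \approx -8.2101 \cdot 10^{7}$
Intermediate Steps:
$z = 81$
$k{\left(o \right)} = 81 + 2 o^{2}$ ($k{\left(o \right)} = \left(o^{2} + o o\right) + 81 = \left(o^{2} + o^{2}\right) + 81 = 2 o^{2} + 81 = 81 + 2 o^{2}$)
$\left(k{\left(\frac{1}{189} \right)} - 277474\right) + I{\left(524 \right)} = \left(\left(81 + 2 \left(\frac{1}{189}\right)^{2}\right) - 277474\right) - 298 \cdot 524^{2} = \left(\left(81 + \frac{2}{35721}\right) - 277474\right) - 81823648 = \left(\frac{2893403}{35721} - 277474\right) - 81823648 = - \frac{9908755351}{35721} - 81823648 = - \frac{2932731285559}{35721}$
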